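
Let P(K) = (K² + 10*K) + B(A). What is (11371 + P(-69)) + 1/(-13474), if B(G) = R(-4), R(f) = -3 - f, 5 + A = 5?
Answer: 208078981/13474 ≈ 15443.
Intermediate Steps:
A = 0 (A = -5 + 5 = 0)
B(G) = 1 (B(G) = -3 - 1*(-4) = -3 + 4 = 1)
P(K) = 1 + K² + 10*K (P(K) = (K² + 10*K) + 1 = 1 + K² + 10*K)
(11371 + P(-69)) + 1/(-13474) = (11371 + (1 + (-69)² + 10*(-69))) + 1/(-13474) = (11371 + (1 + 4761 - 690)) - 1/13474 = (11371 + 4072) - 1/13474 = 15443 - 1/13474 = 208078981/13474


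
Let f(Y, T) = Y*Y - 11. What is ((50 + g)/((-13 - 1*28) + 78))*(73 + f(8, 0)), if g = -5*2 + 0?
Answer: 5040/37 ≈ 136.22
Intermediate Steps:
g = -10 (g = -10 + 0 = -10)
f(Y, T) = -11 + Y² (f(Y, T) = Y² - 11 = -11 + Y²)
((50 + g)/((-13 - 1*28) + 78))*(73 + f(8, 0)) = ((50 - 10)/((-13 - 1*28) + 78))*(73 + (-11 + 8²)) = (40/((-13 - 28) + 78))*(73 + (-11 + 64)) = (40/(-41 + 78))*(73 + 53) = (40/37)*126 = 5040/37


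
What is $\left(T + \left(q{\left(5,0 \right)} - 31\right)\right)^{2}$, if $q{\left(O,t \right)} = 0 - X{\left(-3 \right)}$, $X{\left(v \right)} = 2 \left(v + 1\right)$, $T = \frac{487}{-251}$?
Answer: $\frac{52765696}{63001} \approx 837.54$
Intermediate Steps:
$T = - \frac{487}{251}$ ($T = 487 \left(- \frac{1}{251}\right) = - \frac{487}{251} \approx -1.9402$)
$X{\left(v \right)} = 2 + 2 v$ ($X{\left(v \right)} = 2 \left(1 + v\right) = 2 + 2 v$)
$q{\left(O,t \right)} = 4$ ($q{\left(O,t \right)} = 0 - \left(2 + 2 \left(-3\right)\right) = 0 - \left(2 - 6\right) = 0 - -4 = 0 + 4 = 4$)
$\left(T + \left(q{\left(5,0 \right)} - 31\right)\right)^{2} = \left(- \frac{487}{251} + \left(4 - 31\right)\right)^{2} = \left(- \frac{487}{251} - 27\right)^{2} = \left(- \frac{7264}{251}\right)^{2} = \frac{52765696}{63001}$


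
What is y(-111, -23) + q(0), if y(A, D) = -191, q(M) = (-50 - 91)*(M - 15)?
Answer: 1924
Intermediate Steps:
q(M) = 2115 - 141*M (q(M) = -141*(-15 + M) = 2115 - 141*M)
y(-111, -23) + q(0) = -191 + (2115 - 141*0) = -191 + (2115 + 0) = -191 + 2115 = 1924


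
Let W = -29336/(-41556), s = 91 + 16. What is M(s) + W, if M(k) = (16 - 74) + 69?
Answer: 121613/10389 ≈ 11.706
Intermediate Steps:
s = 107
M(k) = 11 (M(k) = -58 + 69 = 11)
W = 7334/10389 (W = -29336*(-1/41556) = 7334/10389 ≈ 0.70594)
M(s) + W = 11 + 7334/10389 = 121613/10389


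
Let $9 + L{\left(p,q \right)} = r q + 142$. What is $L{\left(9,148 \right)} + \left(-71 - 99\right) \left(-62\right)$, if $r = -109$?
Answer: $-5459$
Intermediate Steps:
$L{\left(p,q \right)} = 133 - 109 q$ ($L{\left(p,q \right)} = -9 - \left(-142 + 109 q\right) = 133 - 109 q$)
$L{\left(9,148 \right)} + \left(-71 - 99\right) \left(-62\right) = \left(133 - 16132\right) + \left(-71 - 99\right) \left(-62\right) = \left(133 - 16132\right) - -10540 = -15999 + 10540 = -5459$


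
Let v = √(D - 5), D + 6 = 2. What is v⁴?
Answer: 81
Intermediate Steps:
D = -4 (D = -6 + 2 = -4)
v = 3*I (v = √(-4 - 5) = √(-9) = 3*I ≈ 3.0*I)
v⁴ = (3*I)⁴ = 81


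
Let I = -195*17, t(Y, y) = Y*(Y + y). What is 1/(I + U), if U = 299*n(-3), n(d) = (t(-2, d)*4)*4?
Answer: 1/44525 ≈ 2.2459e-5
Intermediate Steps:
n(d) = 64 - 32*d (n(d) = (-2*(-2 + d)*4)*4 = ((4 - 2*d)*4)*4 = (16 - 8*d)*4 = 64 - 32*d)
U = 47840 (U = 299*(64 - 32*(-3)) = 299*(64 + 96) = 299*160 = 47840)
I = -3315
1/(I + U) = 1/(-3315 + 47840) = 1/44525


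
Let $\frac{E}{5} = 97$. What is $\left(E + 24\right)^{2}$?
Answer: $259081$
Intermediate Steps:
$E = 485$ ($E = 5 \cdot 97 = 485$)
$\left(E + 24\right)^{2} = \left(485 + 24\right)^{2} = 509^{2} = 259081$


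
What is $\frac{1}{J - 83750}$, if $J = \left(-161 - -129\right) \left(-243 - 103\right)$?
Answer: $- \frac{1}{72678} \approx -1.3759 \cdot 10^{-5}$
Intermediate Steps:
$J = 11072$ ($J = \left(-161 + 129\right) \left(-346\right) = \left(-32\right) \left(-346\right) = 11072$)
$\frac{1}{J - 83750} = \frac{1}{11072 - 83750} = \frac{1}{-72678} = - \frac{1}{72678}$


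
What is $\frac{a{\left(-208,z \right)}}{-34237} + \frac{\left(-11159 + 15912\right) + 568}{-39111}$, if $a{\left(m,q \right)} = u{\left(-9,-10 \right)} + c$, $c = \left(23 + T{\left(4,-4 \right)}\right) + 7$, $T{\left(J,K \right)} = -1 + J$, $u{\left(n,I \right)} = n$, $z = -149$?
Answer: $- \frac{183113741}{1339043307} \approx -0.13675$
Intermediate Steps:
$c = 33$ ($c = \left(23 + \left(-1 + 4\right)\right) + 7 = \left(23 + 3\right) + 7 = 26 + 7 = 33$)
$a{\left(m,q \right)} = 24$ ($a{\left(m,q \right)} = -9 + 33 = 24$)
$\frac{a{\left(-208,z \right)}}{-34237} + \frac{\left(-11159 + 15912\right) + 568}{-39111} = \frac{24}{-34237} + \frac{\left(-11159 + 15912\right) + 568}{-39111} = 24 \left(- \frac{1}{34237}\right) + \left(4753 + 568\right) \left(- \frac{1}{39111}\right) = - \frac{24}{34237} + 5321 \left(- \frac{1}{39111}\right) = - \frac{24}{34237} - \frac{5321}{39111} = - \frac{183113741}{1339043307}$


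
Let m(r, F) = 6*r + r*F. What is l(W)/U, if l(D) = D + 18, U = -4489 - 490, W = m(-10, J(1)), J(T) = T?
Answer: 4/383 ≈ 0.010444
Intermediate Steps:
m(r, F) = 6*r + F*r
W = -70 (W = -10*(6 + 1) = -10*7 = -70)
U = -4979
l(D) = 18 + D
l(W)/U = (18 - 70)/(-4979) = -52*(-1/4979) = 4/383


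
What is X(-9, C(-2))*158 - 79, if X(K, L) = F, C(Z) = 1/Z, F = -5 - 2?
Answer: -1185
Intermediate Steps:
F = -7
X(K, L) = -7
X(-9, C(-2))*158 - 79 = -7*158 - 79 = -1106 - 79 = -1185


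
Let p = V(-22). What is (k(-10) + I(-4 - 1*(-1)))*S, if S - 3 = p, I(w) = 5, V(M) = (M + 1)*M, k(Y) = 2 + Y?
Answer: -1395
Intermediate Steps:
V(M) = M*(1 + M) (V(M) = (1 + M)*M = M*(1 + M))
p = 462 (p = -22*(1 - 22) = -22*(-21) = 462)
S = 465 (S = 3 + 462 = 465)
(k(-10) + I(-4 - 1*(-1)))*S = ((2 - 10) + 5)*465 = (-8 + 5)*465 = -3*465 = -1395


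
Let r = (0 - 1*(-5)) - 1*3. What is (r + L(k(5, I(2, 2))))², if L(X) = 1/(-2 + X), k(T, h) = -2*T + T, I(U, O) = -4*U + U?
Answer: 169/49 ≈ 3.4490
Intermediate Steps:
I(U, O) = -3*U
k(T, h) = -T
r = 2 (r = (0 + 5) - 3 = 5 - 3 = 2)
(r + L(k(5, I(2, 2))))² = (2 + 1/(-2 - 1*5))² = (2 + 1/(-2 - 5))² = (2 + 1/(-7))² = (2 - ⅐)² = (13/7)² = 169/49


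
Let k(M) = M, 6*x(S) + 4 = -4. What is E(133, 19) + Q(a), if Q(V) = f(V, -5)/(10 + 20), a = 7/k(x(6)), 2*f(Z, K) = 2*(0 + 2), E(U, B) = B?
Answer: 286/15 ≈ 19.067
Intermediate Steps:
x(S) = -4/3 (x(S) = -⅔ + (⅙)*(-4) = -⅔ - ⅔ = -4/3)
f(Z, K) = 2 (f(Z, K) = (2*(0 + 2))/2 = (2*2)/2 = (½)*4 = 2)
a = -21/4 (a = 7/(-4/3) = 7*(-¾) = -21/4 ≈ -5.2500)
Q(V) = 1/15 (Q(V) = 2/(10 + 20) = 2/30 = (1/30)*2 = 1/15)
E(133, 19) + Q(a) = 19 + 1/15 = 286/15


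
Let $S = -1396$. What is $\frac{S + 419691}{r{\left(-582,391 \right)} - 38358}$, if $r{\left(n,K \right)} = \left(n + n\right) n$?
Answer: $\frac{83659}{127818} \approx 0.65452$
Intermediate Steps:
$r{\left(n,K \right)} = 2 n^{2}$ ($r{\left(n,K \right)} = 2 n n = 2 n^{2}$)
$\frac{S + 419691}{r{\left(-582,391 \right)} - 38358} = \frac{-1396 + 419691}{2 \left(-582\right)^{2} - 38358} = \frac{418295}{2 \cdot 338724 - 38358} = \frac{418295}{677448 - 38358} = \frac{418295}{639090} = 418295 \cdot \frac{1}{639090} = \frac{83659}{127818}$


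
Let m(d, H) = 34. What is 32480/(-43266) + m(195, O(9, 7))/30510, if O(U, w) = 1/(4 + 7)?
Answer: -82457813/110003805 ≈ -0.74959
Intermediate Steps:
O(U, w) = 1/11
32480/(-43266) + m(195, O(9, 7))/30510 = 32480/(-43266) + 34/30510 = 32480*(-1/43266) + 34*(1/30510) = -16240/21633 + 17/15255 = -82457813/110003805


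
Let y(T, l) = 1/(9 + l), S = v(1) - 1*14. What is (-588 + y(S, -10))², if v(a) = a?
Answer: 346921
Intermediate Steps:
S = -13 (S = 1 - 1*14 = 1 - 14 = -13)
(-588 + y(S, -10))² = (-588 + 1/(9 - 10))² = (-588 + 1/(-1))² = (-588 - 1)² = (-589)² = 346921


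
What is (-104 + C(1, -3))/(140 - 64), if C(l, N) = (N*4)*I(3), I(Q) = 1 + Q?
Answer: -2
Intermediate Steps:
C(l, N) = 16*N (C(l, N) = (N*4)*(1 + 3) = (4*N)*4 = 16*N)
(-104 + C(1, -3))/(140 - 64) = (-104 + 16*(-3))/(140 - 64) = (-104 - 48)/76 = -152*1/76 = -2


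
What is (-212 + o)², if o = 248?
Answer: 1296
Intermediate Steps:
(-212 + o)² = (-212 + 248)² = 36² = 1296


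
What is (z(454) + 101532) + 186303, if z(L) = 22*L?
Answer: 297823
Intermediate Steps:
(z(454) + 101532) + 186303 = (22*454 + 101532) + 186303 = (9988 + 101532) + 186303 = 111520 + 186303 = 297823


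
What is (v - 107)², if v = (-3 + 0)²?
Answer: 9604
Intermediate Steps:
v = 9 (v = (-3)² = 9)
(v - 107)² = (9 - 107)² = (-98)² = 9604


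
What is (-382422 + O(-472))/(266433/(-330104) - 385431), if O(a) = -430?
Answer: 126380976608/127232581257 ≈ 0.99331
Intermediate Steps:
(-382422 + O(-472))/(266433/(-330104) - 385431) = (-382422 - 430)/(266433/(-330104) - 385431) = -382852/(266433*(-1/330104) - 385431) = -382852/(-266433/330104 - 385431) = -382852/(-127232581257/330104) = -382852*(-330104/127232581257) = 126380976608/127232581257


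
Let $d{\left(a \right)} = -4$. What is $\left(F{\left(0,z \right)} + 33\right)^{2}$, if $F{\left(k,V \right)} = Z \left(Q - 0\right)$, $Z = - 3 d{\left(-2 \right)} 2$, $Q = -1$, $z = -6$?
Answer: $81$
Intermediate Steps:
$Z = 24$ ($Z = \left(-3\right) \left(-4\right) 2 = 12 \cdot 2 = 24$)
$F{\left(k,V \right)} = -24$ ($F{\left(k,V \right)} = 24 \left(-1 - 0\right) = 24 \left(-1 + 0\right) = 24 \left(-1\right) = -24$)
$\left(F{\left(0,z \right)} + 33\right)^{2} = \left(-24 + 33\right)^{2} = 9^{2} = 81$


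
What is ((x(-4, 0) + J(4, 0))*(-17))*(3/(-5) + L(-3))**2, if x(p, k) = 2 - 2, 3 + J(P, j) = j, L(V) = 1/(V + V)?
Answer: 8993/300 ≈ 29.977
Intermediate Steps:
L(V) = 1/(2*V)
J(P, j) = -3 + j
x(p, k) = 0
((x(-4, 0) + J(4, 0))*(-17))*(3/(-5) + L(-3))**2 = ((0 + (-3 + 0))*(-17))*(3/(-5) + (1/2)/(-3))**2 = ((0 - 3)*(-17))*(3*(-1/5) + (1/2)*(-1/3))**2 = (-3*(-17))*(-3/5 - 1/6)**2 = 51*(-23/30)**2 = 51*(529/900) = 8993/300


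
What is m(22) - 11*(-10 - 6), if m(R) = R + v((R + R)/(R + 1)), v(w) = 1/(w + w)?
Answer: 17447/88 ≈ 198.26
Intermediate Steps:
v(w) = 1/(2*w)
m(R) = R + (1 + R)/(4*R) (m(R) = R + 1/(2*(((R + R)/(R + 1)))) = R + 1/(2*(((2*R)/(1 + R)))) = R + 1/(2*((2*R/(1 + R)))) = R + ((1 + R)/(2*R))/2 = R + (1 + R)/(4*R))
m(22) - 11*(-10 - 6) = (¼ + 22 + (¼)/22) - 11*(-10 - 6) = (¼ + 22 + (¼)*(1/22)) - 11*(-16) = (¼ + 22 + 1/88) - 1*(-176) = 1959/88 + 176 = 17447/88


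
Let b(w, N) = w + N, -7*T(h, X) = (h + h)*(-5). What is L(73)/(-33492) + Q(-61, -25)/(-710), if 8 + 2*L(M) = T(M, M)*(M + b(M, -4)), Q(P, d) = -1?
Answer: -4568122/20806905 ≈ -0.21955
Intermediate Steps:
T(h, X) = 10*h/7 (T(h, X) = -(h + h)*(-5)/7 = -2*h*(-5)/7 = -(-10)*h/7 = 10*h/7)
b(w, N) = N + w
L(M) = -4 + 5*M*(-4 + 2*M)/7 (L(M) = -4 + ((10*M/7)*(M + (-4 + M)))/2 = -4 + ((10*M/7)*(-4 + 2*M))/2 = -4 + (10*M*(-4 + 2*M)/7)/2 = -4 + 5*M*(-4 + 2*M)/7)
L(73)/(-33492) + Q(-61, -25)/(-710) = (-4 - 20/7*73 + (10/7)*73²)/(-33492) - 1/(-710) = (-4 - 1460/7 + (10/7)*5329)*(-1/33492) - 1*(-1/710) = (-4 - 1460/7 + 53290/7)*(-1/33492) + 1/710 = (51802/7)*(-1/33492) + 1/710 = -25901/117222 + 1/710 = -4568122/20806905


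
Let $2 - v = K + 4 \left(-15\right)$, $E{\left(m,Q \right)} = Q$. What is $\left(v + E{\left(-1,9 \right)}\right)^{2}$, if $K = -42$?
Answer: $12769$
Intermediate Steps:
$v = 104$ ($v = 2 - \left(-42 + 4 \left(-15\right)\right) = 2 - \left(-42 - 60\right) = 2 - -102 = 2 + 102 = 104$)
$\left(v + E{\left(-1,9 \right)}\right)^{2} = \left(104 + 9\right)^{2} = 113^{2} = 12769$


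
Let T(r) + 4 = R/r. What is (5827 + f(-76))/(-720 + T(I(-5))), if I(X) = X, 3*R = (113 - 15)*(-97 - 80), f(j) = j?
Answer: 28755/2162 ≈ 13.300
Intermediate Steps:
R = -5782 (R = ((113 - 15)*(-97 - 80))/3 = (98*(-177))/3 = (⅓)*(-17346) = -5782)
T(r) = -4 - 5782/r
(5827 + f(-76))/(-720 + T(I(-5))) = (5827 - 76)/(-720 + (-4 - 5782/(-5))) = 5751/(-720 + (-4 - 5782*(-⅕))) = 5751/(-720 + (-4 + 5782/5)) = 5751/(-720 + 5762/5) = 5751/(2162/5) = 5751*(5/2162) = 28755/2162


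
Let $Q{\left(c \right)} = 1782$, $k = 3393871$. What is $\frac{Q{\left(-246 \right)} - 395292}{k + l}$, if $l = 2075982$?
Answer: $- \frac{393510}{5469853} \approx -0.071942$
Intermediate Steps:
$\frac{Q{\left(-246 \right)} - 395292}{k + l} = \frac{1782 - 395292}{3393871 + 2075982} = - \frac{393510}{5469853}$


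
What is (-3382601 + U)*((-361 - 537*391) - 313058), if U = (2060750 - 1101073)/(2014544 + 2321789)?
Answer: 7677069489210116016/4336333 ≈ 1.7704e+12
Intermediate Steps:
U = 959677/4336333 ≈ 0.22131
(-3382601 + U)*((-361 - 537*391) - 313058) = (-3382601 + 959677/4336333)*((-361 - 537*391) - 313058) = -14668083382456*((-361 - 209967) - 313058)/4336333 = -14668083382456*(-210328 - 313058)/4336333 = -14668083382456/4336333*(-523386) = 7677069489210116016/4336333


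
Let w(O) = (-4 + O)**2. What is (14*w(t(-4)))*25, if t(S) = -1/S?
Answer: 39375/8 ≈ 4921.9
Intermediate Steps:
(14*w(t(-4)))*25 = (14*(-4 - 1/(-4))**2)*25 = (14*(-4 - 1*(-1/4))**2)*25 = (14*(-4 + 1/4)**2)*25 = (14*(-15/4)**2)*25 = (14*(225/16))*25 = (1575/8)*25 = 39375/8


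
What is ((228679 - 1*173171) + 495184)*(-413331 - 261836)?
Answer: -371809065564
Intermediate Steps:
((228679 - 1*173171) + 495184)*(-413331 - 261836) = ((228679 - 173171) + 495184)*(-675167) = (55508 + 495184)*(-675167) = 550692*(-675167) = -371809065564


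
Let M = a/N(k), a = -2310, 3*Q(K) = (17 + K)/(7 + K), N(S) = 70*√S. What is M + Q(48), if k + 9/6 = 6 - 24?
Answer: 13/33 + 11*I*√78/13 ≈ 0.39394 + 7.473*I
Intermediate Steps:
k = -39/2 (k = -3/2 + (6 - 24) = -3/2 - 18 = -39/2 ≈ -19.500)
Q(K) = (17 + K)/(3*(7 + K)) (Q(K) = ((17 + K)/(7 + K))/3 = (17 + K)/(3*(7 + K)))
M = 11*I*√78/13 (M = -2310*(-I*√78/2730) = -(-11)*I*√78/13 = 11*I*√78/13 ≈ 7.473*I)
M + Q(48) = 11*I*√78/13 + (17 + 48)/(3*(7 + 48)) = 11*I*√78/13 + (⅓)*65/55 = 11*I*√78/13 + (⅓)*(1/55)*65 = 11*I*√78/13 + 13/33 = 13/33 + 11*I*√78/13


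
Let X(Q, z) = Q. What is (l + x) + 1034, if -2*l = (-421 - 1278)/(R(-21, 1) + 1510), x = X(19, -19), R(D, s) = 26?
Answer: 3236515/3072 ≈ 1053.6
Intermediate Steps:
x = 19
l = 1699/3072 (l = -(-421 - 1278)/(2*(26 + 1510)) = -(-1699)/(2*1536) = -1/2*(-1699/1536) = 1699/3072 ≈ 0.55306)
(l + x) + 1034 = (1699/3072 + 19) + 1034 = 60067/3072 + 1034 = 3236515/3072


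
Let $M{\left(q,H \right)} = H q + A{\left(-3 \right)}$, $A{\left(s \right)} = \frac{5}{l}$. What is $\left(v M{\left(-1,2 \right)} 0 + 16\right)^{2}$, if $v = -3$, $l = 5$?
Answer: $256$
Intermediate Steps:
$A{\left(s \right)} = 1$ ($A{\left(s \right)} = \frac{5}{5} = 5 \cdot \frac{1}{5} = 1$)
$M{\left(q,H \right)} = 1 + H q$ ($M{\left(q,H \right)} = H q + 1 = 1 + H q$)
$\left(v M{\left(-1,2 \right)} 0 + 16\right)^{2} = \left(- 3 \left(1 + 2 \left(-1\right)\right) 0 + 16\right)^{2} = \left(- 3 \left(1 - 2\right) 0 + 16\right)^{2} = \left(\left(-3\right) \left(-1\right) 0 + 16\right)^{2} = \left(3 \cdot 0 + 16\right)^{2} = \left(0 + 16\right)^{2} = 16^{2} = 256$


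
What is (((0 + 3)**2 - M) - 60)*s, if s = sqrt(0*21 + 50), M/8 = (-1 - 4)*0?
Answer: -255*sqrt(2) ≈ -360.62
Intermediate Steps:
M = 0 (M = 8*((-1 - 4)*0) = 8*(-5*0) = 8*0 = 0)
s = 5*sqrt(2) (s = sqrt(0 + 50) = sqrt(50) = 5*sqrt(2) ≈ 7.0711)
(((0 + 3)**2 - M) - 60)*s = (((0 + 3)**2 - 1*0) - 60)*(5*sqrt(2)) = ((3**2 + 0) - 60)*(5*sqrt(2)) = ((9 + 0) - 60)*(5*sqrt(2)) = (9 - 60)*(5*sqrt(2)) = -255*sqrt(2)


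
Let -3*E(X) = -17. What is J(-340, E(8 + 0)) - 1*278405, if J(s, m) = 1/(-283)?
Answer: -78788616/283 ≈ -2.7841e+5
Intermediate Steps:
E(X) = 17/3 (E(X) = -⅓*(-17) = 17/3)
J(s, m) = -1/283
J(-340, E(8 + 0)) - 1*278405 = -1/283 - 1*278405 = -1/283 - 278405 = -78788616/283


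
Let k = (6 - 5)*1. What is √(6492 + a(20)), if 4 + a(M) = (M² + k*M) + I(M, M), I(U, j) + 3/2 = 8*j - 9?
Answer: √28230/2 ≈ 84.009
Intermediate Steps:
k = 1 (k = 1*1 = 1)
I(U, j) = -21/2 + 8*j (I(U, j) = -3/2 + (8*j - 9) = -3/2 + (-9 + 8*j) = -21/2 + 8*j)
a(M) = -29/2 + M² + 9*M (a(M) = -4 + ((M² + 1*M) + (-21/2 + 8*M)) = -4 + ((M² + M) + (-21/2 + 8*M)) = -4 + ((M + M²) + (-21/2 + 8*M)) = -4 + (-21/2 + M² + 9*M) = -29/2 + M² + 9*M)
√(6492 + a(20)) = √(6492 + (-29/2 + 20² + 9*20)) = √(6492 + (-29/2 + 400 + 180)) = √(6492 + 1131/2) = √(14115/2) = √28230/2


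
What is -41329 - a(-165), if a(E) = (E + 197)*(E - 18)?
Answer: -35473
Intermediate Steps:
a(E) = (-18 + E)*(197 + E) (a(E) = (197 + E)*(-18 + E) = (-18 + E)*(197 + E))
-41329 - a(-165) = -41329 - (-3546 + (-165)² + 179*(-165)) = -41329 - (-3546 + 27225 - 29535) = -41329 - 1*(-5856) = -41329 + 5856 = -35473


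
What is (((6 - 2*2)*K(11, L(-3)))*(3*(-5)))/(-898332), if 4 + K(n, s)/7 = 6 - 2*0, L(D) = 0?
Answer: 35/74861 ≈ 0.00046753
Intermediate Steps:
K(n, s) = 14 (K(n, s) = -28 + 7*(6 - 2*0) = -28 + 7*(6 + 0) = -28 + 7*6 = -28 + 42 = 14)
(((6 - 2*2)*K(11, L(-3)))*(3*(-5)))/(-898332) = (((6 - 2*2)*14)*(3*(-5)))/(-898332) = (((6 - 4)*14)*(-15))*(-1/898332) = ((2*14)*(-15))*(-1/898332) = (28*(-15))*(-1/898332) = -420*(-1/898332) = 35/74861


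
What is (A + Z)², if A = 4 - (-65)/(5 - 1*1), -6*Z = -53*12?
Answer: 255025/16 ≈ 15939.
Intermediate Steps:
Z = 106 (Z = -(-53)*12/6 = -⅙*(-636) = 106)
A = 81/4 (A = 4 - (-65)/(5 - 1) = 4 - (-65)/4 = 4 - 5*(-13/4) = 4 + 65/4 = 81/4 ≈ 20.250)
(A + Z)² = (81/4 + 106)² = (505/4)² = 255025/16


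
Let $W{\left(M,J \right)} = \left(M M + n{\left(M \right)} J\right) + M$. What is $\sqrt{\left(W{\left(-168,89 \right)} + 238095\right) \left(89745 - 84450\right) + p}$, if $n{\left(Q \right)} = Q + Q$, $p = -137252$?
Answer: $\sqrt{1250790613} \approx 35367.0$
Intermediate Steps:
$n{\left(Q \right)} = 2 Q$
$W{\left(M,J \right)} = M + M^{2} + 2 J M$ ($W{\left(M,J \right)} = \left(M M + 2 M J\right) + M = \left(M^{2} + 2 J M\right) + M = M + M^{2} + 2 J M$)
$\sqrt{\left(W{\left(-168,89 \right)} + 238095\right) \left(89745 - 84450\right) + p} = \sqrt{\left(- 168 \left(1 - 168 + 2 \cdot 89\right) + 238095\right) \left(89745 - 84450\right) - 137252} = \sqrt{\left(- 168 \left(1 - 168 + 178\right) + 238095\right) 5295 - 137252} = \sqrt{\left(\left(-168\right) 11 + 238095\right) 5295 - 137252} = \sqrt{\left(-1848 + 238095\right) 5295 - 137252} = \sqrt{236247 \cdot 5295 - 137252} = \sqrt{1250927865 - 137252} = \sqrt{1250790613}$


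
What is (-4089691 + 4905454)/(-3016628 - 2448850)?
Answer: -271921/1821826 ≈ -0.14926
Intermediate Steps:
(-4089691 + 4905454)/(-3016628 - 2448850) = 815763/(-5465478) = 815763*(-1/5465478) = -271921/1821826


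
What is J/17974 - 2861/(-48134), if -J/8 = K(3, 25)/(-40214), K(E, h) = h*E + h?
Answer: 516996930149/8697891247606 ≈ 0.059439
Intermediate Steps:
K(E, h) = h + E*h (K(E, h) = E*h + h = h + E*h)
J = 400/20107 (J = -8*25*(1 + 3)/(-40214) = -8*25*4*(-1)/40214 = -800*(-1)/40214 = -8*(-50/20107) = 400/20107 ≈ 0.019894)
J/17974 - 2861/(-48134) = (400/20107)/17974 - 2861/(-48134) = (400/20107)*(1/17974) - 2861*(-1/48134) = 200/180701609 + 2861/48134 = 516996930149/8697891247606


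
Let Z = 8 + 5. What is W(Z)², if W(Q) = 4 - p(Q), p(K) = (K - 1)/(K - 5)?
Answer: 25/4 ≈ 6.2500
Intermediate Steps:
p(K) = (-1 + K)/(-5 + K)
Z = 13
W(Q) = 4 - (-1 + Q)/(-5 + Q)
W(Z)² = ((-19 + 3*13)/(-5 + 13))² = ((-19 + 39)/8)² = ((⅛)*20)² = (5/2)² = 25/4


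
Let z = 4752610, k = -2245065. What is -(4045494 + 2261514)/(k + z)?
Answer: -58944/23435 ≈ -2.5152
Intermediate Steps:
-(4045494 + 2261514)/(k + z) = -(4045494 + 2261514)/(-2245065 + 4752610) = -6307008/2507545 = -1*58944/23435 = -58944/23435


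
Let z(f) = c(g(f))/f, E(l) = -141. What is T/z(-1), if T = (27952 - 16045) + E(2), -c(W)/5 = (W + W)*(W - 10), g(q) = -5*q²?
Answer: 1961/125 ≈ 15.688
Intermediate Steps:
c(W) = -10*W*(-10 + W) (c(W) = -5*(W + W)*(W - 10) = -5*2*W*(-10 + W) = -10*W*(-10 + W))
T = 11766 (T = (27952 - 16045) - 141 = 11907 - 141 = 11766)
z(f) = -50*f*(10 + 5*f²) (z(f) = (10*(-5*f²)*(10 - (-5)*f²))/f = (10*(-5*f²)*(10 + 5*f²))/f = (-50*f²*(10 + 5*f²))/f = -50*f*(10 + 5*f²))
T/z(-1) = 11766/((-250*(-1)*(2 + (-1)²))) = 11766/((-250*(-1)*(2 + 1))) = 11766/((-250*(-1)*3)) = 11766/750 = 11766*(1/750) = 1961/125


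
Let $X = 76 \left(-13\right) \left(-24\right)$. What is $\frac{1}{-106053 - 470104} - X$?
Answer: $- \frac{13661834785}{576157} \approx -23712.0$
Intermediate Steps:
$X = 23712$ ($X = \left(-988\right) \left(-24\right) = 23712$)
$\frac{1}{-106053 - 470104} - X = \frac{1}{-106053 - 470104} - 23712 = \frac{1}{-576157} - 23712 = - \frac{1}{576157} - 23712 = - \frac{13661834785}{576157}$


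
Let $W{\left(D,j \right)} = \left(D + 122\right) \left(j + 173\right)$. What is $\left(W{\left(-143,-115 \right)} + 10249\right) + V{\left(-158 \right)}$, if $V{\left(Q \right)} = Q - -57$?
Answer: $8930$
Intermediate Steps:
$W{\left(D,j \right)} = \left(122 + D\right) \left(173 + j\right)$
$V{\left(Q \right)} = 57 + Q$ ($V{\left(Q \right)} = Q + 57 = 57 + Q$)
$\left(W{\left(-143,-115 \right)} + 10249\right) + V{\left(-158 \right)} = \left(\left(21106 + 122 \left(-115\right) + 173 \left(-143\right) - -16445\right) + 10249\right) + \left(57 - 158\right) = \left(\left(21106 - 14030 - 24739 + 16445\right) + 10249\right) - 101 = \left(-1218 + 10249\right) - 101 = 9031 - 101 = 8930$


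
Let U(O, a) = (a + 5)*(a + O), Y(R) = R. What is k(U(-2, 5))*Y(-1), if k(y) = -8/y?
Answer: 4/15 ≈ 0.26667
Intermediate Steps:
U(O, a) = (5 + a)*(O + a)
k(U(-2, 5))*Y(-1) = -8/(5² + 5*(-2) + 5*5 - 2*5)*(-1) = -8/(25 - 10 + 25 - 10)*(-1) = -8/30*(-1) = -8*1/30*(-1) = -4/15*(-1) = 4/15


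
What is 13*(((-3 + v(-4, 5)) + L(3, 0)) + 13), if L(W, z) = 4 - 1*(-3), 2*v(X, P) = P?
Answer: 507/2 ≈ 253.50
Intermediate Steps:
v(X, P) = P/2
L(W, z) = 7 (L(W, z) = 4 + 3 = 7)
13*(((-3 + v(-4, 5)) + L(3, 0)) + 13) = 13*(((-3 + (1/2)*5) + 7) + 13) = 13*(((-3 + 5/2) + 7) + 13) = 13*((-1/2 + 7) + 13) = 13*(13/2 + 13) = 13*(39/2) = 507/2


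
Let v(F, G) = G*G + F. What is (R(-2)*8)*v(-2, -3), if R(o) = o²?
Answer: 224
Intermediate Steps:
v(F, G) = F + G² (v(F, G) = G² + F = F + G²)
(R(-2)*8)*v(-2, -3) = ((-2)²*8)*(-2 + (-3)²) = (4*8)*(-2 + 9) = 32*7 = 224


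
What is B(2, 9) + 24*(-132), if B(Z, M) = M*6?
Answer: -3114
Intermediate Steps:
B(Z, M) = 6*M
B(2, 9) + 24*(-132) = 6*9 + 24*(-132) = 54 - 3168 = -3114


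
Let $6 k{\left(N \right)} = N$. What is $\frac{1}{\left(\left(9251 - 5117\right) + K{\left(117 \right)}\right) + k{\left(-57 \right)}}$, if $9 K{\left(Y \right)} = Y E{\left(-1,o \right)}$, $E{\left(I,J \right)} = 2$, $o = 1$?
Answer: $\frac{2}{8301} \approx 0.00024093$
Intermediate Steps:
$K{\left(Y \right)} = \frac{2 Y}{9}$ ($K{\left(Y \right)} = \frac{Y 2}{9} = \frac{2 Y}{9}$)
$k{\left(N \right)} = \frac{N}{6}$
$\frac{1}{\left(\left(9251 - 5117\right) + K{\left(117 \right)}\right) + k{\left(-57 \right)}} = \frac{1}{\left(\left(9251 - 5117\right) + \frac{2}{9} \cdot 117\right) + \frac{1}{6} \left(-57\right)} = \frac{1}{\left(4134 + 26\right) - \frac{19}{2}} = \frac{1}{4160 - \frac{19}{2}} = \frac{1}{\frac{8301}{2}} = \frac{2}{8301}$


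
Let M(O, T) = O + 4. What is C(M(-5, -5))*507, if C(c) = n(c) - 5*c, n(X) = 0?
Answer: 2535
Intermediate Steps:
M(O, T) = 4 + O
C(c) = -5*c (C(c) = 0 - 5*c = -5*c)
C(M(-5, -5))*507 = -5*(4 - 5)*507 = -5*(-1)*507 = 5*507 = 2535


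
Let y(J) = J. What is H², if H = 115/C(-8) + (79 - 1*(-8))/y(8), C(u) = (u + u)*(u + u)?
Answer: 8404201/65536 ≈ 128.24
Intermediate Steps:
C(u) = 4*u² (C(u) = (2*u)*(2*u) = 4*u²)
H = 2899/256 (H = 115/((4*(-8)²)) + (79 - 1*(-8))/8 = 115/((4*64)) + (79 + 8)*(⅛) = 115/256 + 87*(⅛) = 115*(1/256) + 87/8 = 115/256 + 87/8 = 2899/256 ≈ 11.324)
H² = (2899/256)² = 8404201/65536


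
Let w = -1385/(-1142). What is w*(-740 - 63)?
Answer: -1112155/1142 ≈ -973.87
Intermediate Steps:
w = 1385/1142 (w = -1385*(-1/1142) = 1385/1142 ≈ 1.2128)
w*(-740 - 63) = 1385*(-740 - 63)/1142 = (1385/1142)*(-803) = -1112155/1142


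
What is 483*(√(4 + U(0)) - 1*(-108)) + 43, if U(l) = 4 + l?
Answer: 52207 + 966*√2 ≈ 53573.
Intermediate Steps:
483*(√(4 + U(0)) - 1*(-108)) + 43 = 483*(√(4 + (4 + 0)) - 1*(-108)) + 43 = 483*(√(4 + 4) + 108) + 43 = 483*(√8 + 108) + 43 = 483*(2*√2 + 108) + 43 = 483*(108 + 2*√2) + 43 = (52164 + 966*√2) + 43 = 52207 + 966*√2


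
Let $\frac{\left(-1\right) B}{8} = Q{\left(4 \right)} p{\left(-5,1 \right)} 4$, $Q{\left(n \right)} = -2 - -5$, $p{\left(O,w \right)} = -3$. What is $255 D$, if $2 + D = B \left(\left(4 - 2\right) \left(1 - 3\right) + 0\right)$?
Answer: $-294270$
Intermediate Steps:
$Q{\left(n \right)} = 3$ ($Q{\left(n \right)} = -2 + 5 = 3$)
$B = 288$ ($B = - 8 \cdot 3 \left(-3\right) 4 = - 8 \left(\left(-9\right) 4\right) = \left(-8\right) \left(-36\right) = 288$)
$D = -1154$ ($D = -2 + 288 \left(\left(4 - 2\right) \left(1 - 3\right) + 0\right) = -2 + 288 \left(2 \left(-2\right) + 0\right) = -2 + 288 \left(-4 + 0\right) = -2 + 288 \left(-4\right) = -2 - 1152 = -1154$)
$255 D = 255 \left(-1154\right) = -294270$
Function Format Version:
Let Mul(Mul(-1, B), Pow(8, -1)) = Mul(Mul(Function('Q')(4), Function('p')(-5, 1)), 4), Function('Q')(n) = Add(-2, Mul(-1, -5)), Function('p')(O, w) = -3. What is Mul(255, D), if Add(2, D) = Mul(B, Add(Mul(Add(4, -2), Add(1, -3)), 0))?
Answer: -294270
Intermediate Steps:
Function('Q')(n) = 3 (Function('Q')(n) = Add(-2, 5) = 3)
B = 288 (B = Mul(-8, Mul(Mul(3, -3), 4)) = Mul(-8, Mul(-9, 4)) = Mul(-8, -36) = 288)
D = -1154 (D = Add(-2, Mul(288, Add(Mul(Add(4, -2), Add(1, -3)), 0))) = Add(-2, Mul(288, Add(Mul(2, -2), 0))) = Add(-2, Mul(288, Add(-4, 0))) = Add(-2, Mul(288, -4)) = Add(-2, -1152) = -1154)
Mul(255, D) = Mul(255, -1154) = -294270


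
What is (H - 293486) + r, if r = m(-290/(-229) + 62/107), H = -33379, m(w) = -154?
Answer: -327019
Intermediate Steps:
r = -154
(H - 293486) + r = (-33379 - 293486) - 154 = -326865 - 154 = -327019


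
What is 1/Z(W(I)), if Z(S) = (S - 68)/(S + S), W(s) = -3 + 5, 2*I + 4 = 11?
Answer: -2/33 ≈ -0.060606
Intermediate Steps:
I = 7/2 (I = -2 + (½)*11 = -2 + 11/2 = 7/2 ≈ 3.5000)
W(s) = 2
Z(S) = (-68 + S)/(2*S) (Z(S) = (-68 + S)/((2*S)) = (-68 + S)*(1/(2*S)) = (-68 + S)/(2*S))
1/Z(W(I)) = 1/((½)*(-68 + 2)/2) = 1/((½)*(½)*(-66)) = 1/(-33/2) = -2/33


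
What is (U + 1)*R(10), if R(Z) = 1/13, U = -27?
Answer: -2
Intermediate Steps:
R(Z) = 1/13
(U + 1)*R(10) = (-27 + 1)*(1/13) = -26*1/13 = -2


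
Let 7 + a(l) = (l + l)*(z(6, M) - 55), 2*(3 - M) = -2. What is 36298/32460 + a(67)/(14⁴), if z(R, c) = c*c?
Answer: 306140197/311745840 ≈ 0.98202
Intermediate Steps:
M = 4 (M = 3 - ½*(-2) = 3 + 1 = 4)
z(R, c) = c²
a(l) = -7 - 78*l (a(l) = -7 + (l + l)*(4² - 55) = -7 + (2*l)*(16 - 55) = -7 + (2*l)*(-39) = -7 - 78*l)
36298/32460 + a(67)/(14⁴) = 36298/32460 + (-7 - 78*67)/(14⁴) = 36298*(1/32460) + (-7 - 5226)/38416 = 18149/16230 - 5233*1/38416 = 18149/16230 - 5233/38416 = 306140197/311745840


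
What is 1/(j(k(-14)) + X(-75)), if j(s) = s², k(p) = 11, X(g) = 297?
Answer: 1/418 ≈ 0.0023923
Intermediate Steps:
1/(j(k(-14)) + X(-75)) = 1/(11² + 297) = 1/(121 + 297) = 1/418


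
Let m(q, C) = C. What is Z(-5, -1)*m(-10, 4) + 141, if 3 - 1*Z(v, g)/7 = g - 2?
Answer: 309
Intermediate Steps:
Z(v, g) = 35 - 7*g (Z(v, g) = 21 - 7*(g - 2) = 21 - 7*(-2 + g) = 21 + (14 - 7*g) = 35 - 7*g)
Z(-5, -1)*m(-10, 4) + 141 = (35 - 7*(-1))*4 + 141 = (35 + 7)*4 + 141 = 42*4 + 141 = 168 + 141 = 309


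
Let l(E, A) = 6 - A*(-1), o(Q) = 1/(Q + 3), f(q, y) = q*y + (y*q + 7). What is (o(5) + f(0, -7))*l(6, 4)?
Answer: 285/4 ≈ 71.250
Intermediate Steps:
f(q, y) = 7 + 2*q*y (f(q, y) = q*y + (q*y + 7) = q*y + (7 + q*y) = 7 + 2*q*y)
o(Q) = 1/(3 + Q)
l(E, A) = 6 + A (l(E, A) = 6 - (-1)*A = 6 + A)
(o(5) + f(0, -7))*l(6, 4) = (1/(3 + 5) + (7 + 2*0*(-7)))*(6 + 4) = (1/8 + (7 + 0))*10 = (1/8 + 7)*10 = (57/8)*10 = 285/4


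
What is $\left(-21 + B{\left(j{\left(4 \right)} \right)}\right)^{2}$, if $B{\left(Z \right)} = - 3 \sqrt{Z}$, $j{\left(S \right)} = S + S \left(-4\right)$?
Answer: $333 + 252 i \sqrt{3} \approx 333.0 + 436.48 i$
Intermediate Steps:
$j{\left(S \right)} = - 3 S$ ($j{\left(S \right)} = S - 4 S = - 3 S$)
$\left(-21 + B{\left(j{\left(4 \right)} \right)}\right)^{2} = \left(-21 - 3 \sqrt{\left(-3\right) 4}\right)^{2} = \left(-21 - 3 \sqrt{-12}\right)^{2} = \left(-21 - 3 \cdot 2 i \sqrt{3}\right)^{2} = \left(-21 - 6 i \sqrt{3}\right)^{2}$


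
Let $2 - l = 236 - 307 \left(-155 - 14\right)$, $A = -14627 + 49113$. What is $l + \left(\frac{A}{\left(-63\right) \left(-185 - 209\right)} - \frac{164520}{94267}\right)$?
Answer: $- \frac{60974582621068}{1169947737} \approx -52117.0$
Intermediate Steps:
$A = 34486$
$l = -52117$ ($l = 2 - \left(236 - 307 \left(-155 - 14\right)\right) = 2 - \left(236 - -51883\right) = 2 - \left(236 + 51883\right) = 2 - 52119 = -52117$)
$l + \left(\frac{A}{\left(-63\right) \left(-185 - 209\right)} - \frac{164520}{94267}\right) = -52117 + \left(\frac{34486}{\left(-63\right) \left(-185 - 209\right)} - \frac{164520}{94267}\right) = -52117 + \left(\frac{34486}{\left(-63\right) \left(-394\right)} - \frac{164520}{94267}\right) = -52117 - \left(\frac{164520}{94267} - \frac{34486}{24822}\right) = -52117 + \left(34486 \cdot \frac{1}{24822} - \frac{164520}{94267}\right) = -52117 + \left(\frac{17243}{12411} - \frac{164520}{94267}\right) = -52117 - \frac{416411839}{1169947737} = - \frac{60974582621068}{1169947737}$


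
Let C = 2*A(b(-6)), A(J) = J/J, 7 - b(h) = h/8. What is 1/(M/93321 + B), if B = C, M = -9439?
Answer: 93321/177203 ≈ 0.52663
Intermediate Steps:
b(h) = 7 - h/8
A(J) = 1
C = 2 (C = 2*1 = 2)
B = 2
1/(M/93321 + B) = 1/(-9439/93321 + 2) = 1/(177203/93321) = 93321/177203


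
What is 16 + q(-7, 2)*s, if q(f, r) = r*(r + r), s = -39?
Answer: -296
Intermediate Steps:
q(f, r) = 2*r**2 (q(f, r) = r*(2*r) = 2*r**2)
16 + q(-7, 2)*s = 16 + (2*2**2)*(-39) = 16 + (2*4)*(-39) = 16 + 8*(-39) = 16 - 312 = -296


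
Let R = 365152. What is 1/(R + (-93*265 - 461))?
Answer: 1/340046 ≈ 2.9408e-6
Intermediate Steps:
1/(R + (-93*265 - 461)) = 1/(365152 + (-93*265 - 461)) = 1/(365152 + (-24645 - 461)) = 1/(365152 - 25106) = 1/340046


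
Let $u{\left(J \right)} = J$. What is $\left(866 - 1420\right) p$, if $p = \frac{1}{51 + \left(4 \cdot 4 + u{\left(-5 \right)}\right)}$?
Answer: $- \frac{277}{31} \approx -8.9355$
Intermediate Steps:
$p = \frac{1}{62}$ ($p = \frac{1}{51 + \left(4 \cdot 4 - 5\right)} = \frac{1}{51 + \left(16 - 5\right)} = \frac{1}{51 + 11} = \frac{1}{62} \approx 0.016129$)
$\left(866 - 1420\right) p = \left(866 - 1420\right) \frac{1}{62} = \left(-554\right) \frac{1}{62} = - \frac{277}{31}$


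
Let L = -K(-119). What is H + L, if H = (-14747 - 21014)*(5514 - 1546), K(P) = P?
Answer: -141899529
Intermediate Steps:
H = -141899648 (H = -35761*3968 = -141899648)
L = 119 (L = -1*(-119) = 119)
H + L = -141899648 + 119 = -141899529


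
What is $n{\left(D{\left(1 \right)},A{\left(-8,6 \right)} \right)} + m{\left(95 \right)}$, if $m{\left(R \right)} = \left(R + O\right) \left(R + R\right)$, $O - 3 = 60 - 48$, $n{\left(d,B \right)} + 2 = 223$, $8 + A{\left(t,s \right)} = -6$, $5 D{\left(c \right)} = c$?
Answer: $21121$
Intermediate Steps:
$D{\left(c \right)} = \frac{c}{5}$
$A{\left(t,s \right)} = -14$ ($A{\left(t,s \right)} = -8 - 6 = -14$)
$n{\left(d,B \right)} = 221$ ($n{\left(d,B \right)} = -2 + 223 = 221$)
$O = 15$ ($O = 3 + \left(60 - 48\right) = 3 + 12 = 15$)
$m{\left(R \right)} = 2 R \left(15 + R\right)$ ($m{\left(R \right)} = \left(R + 15\right) \left(R + R\right) = \left(15 + R\right) 2 R = 2 R \left(15 + R\right)$)
$n{\left(D{\left(1 \right)},A{\left(-8,6 \right)} \right)} + m{\left(95 \right)} = 221 + 2 \cdot 95 \left(15 + 95\right) = 221 + 2 \cdot 95 \cdot 110 = 221 + 20900 = 21121$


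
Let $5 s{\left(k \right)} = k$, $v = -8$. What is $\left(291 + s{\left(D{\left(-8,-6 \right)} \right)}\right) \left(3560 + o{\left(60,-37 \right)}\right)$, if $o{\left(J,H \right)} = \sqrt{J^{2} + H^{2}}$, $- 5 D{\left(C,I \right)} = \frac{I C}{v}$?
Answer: $\frac{5184072}{5} + \frac{7281 \sqrt{4969}}{25} \approx 1.0573 \cdot 10^{6}$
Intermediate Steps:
$D{\left(C,I \right)} = \frac{C I}{40}$ ($D{\left(C,I \right)} = - \frac{I C \frac{1}{-8}}{5} = - \frac{C I \left(- \frac{1}{8}\right)}{5} = - \frac{\left(- \frac{1}{8}\right) C I}{5} = \frac{C I}{40}$)
$s{\left(k \right)} = \frac{k}{5}$
$o{\left(J,H \right)} = \sqrt{H^{2} + J^{2}}$
$\left(291 + s{\left(D{\left(-8,-6 \right)} \right)}\right) \left(3560 + o{\left(60,-37 \right)}\right) = \left(291 + \frac{\frac{1}{40} \left(-8\right) \left(-6\right)}{5}\right) \left(3560 + \sqrt{\left(-37\right)^{2} + 60^{2}}\right) = \left(291 + \frac{1}{5} \cdot \frac{6}{5}\right) \left(3560 + \sqrt{1369 + 3600}\right) = \left(291 + \frac{6}{25}\right) \left(3560 + \sqrt{4969}\right) = \frac{7281 \left(3560 + \sqrt{4969}\right)}{25} = \frac{5184072}{5} + \frac{7281 \sqrt{4969}}{25}$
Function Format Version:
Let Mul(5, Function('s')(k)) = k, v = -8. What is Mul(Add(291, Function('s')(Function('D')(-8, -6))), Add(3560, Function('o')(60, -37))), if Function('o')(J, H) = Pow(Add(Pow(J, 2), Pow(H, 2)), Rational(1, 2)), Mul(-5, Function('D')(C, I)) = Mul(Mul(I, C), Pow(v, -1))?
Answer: Add(Rational(5184072, 5), Mul(Rational(7281, 25), Pow(4969, Rational(1, 2)))) ≈ 1.0573e+6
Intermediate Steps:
Function('D')(C, I) = Mul(Rational(1, 40), C, I) (Function('D')(C, I) = Mul(Rational(-1, 5), Mul(Mul(I, C), Pow(-8, -1))) = Mul(Rational(-1, 5), Mul(Mul(C, I), Rational(-1, 8))) = Mul(Rational(-1, 5), Mul(Rational(-1, 8), C, I)) = Mul(Rational(1, 40), C, I))
Function('s')(k) = Mul(Rational(1, 5), k)
Function('o')(J, H) = Pow(Add(Pow(H, 2), Pow(J, 2)), Rational(1, 2))
Mul(Add(291, Function('s')(Function('D')(-8, -6))), Add(3560, Function('o')(60, -37))) = Mul(Add(291, Mul(Rational(1, 5), Mul(Rational(1, 40), -8, -6))), Add(3560, Pow(Add(Pow(-37, 2), Pow(60, 2)), Rational(1, 2)))) = Mul(Add(291, Mul(Rational(1, 5), Rational(6, 5))), Add(3560, Pow(Add(1369, 3600), Rational(1, 2)))) = Mul(Add(291, Rational(6, 25)), Add(3560, Pow(4969, Rational(1, 2)))) = Mul(Rational(7281, 25), Add(3560, Pow(4969, Rational(1, 2)))) = Add(Rational(5184072, 5), Mul(Rational(7281, 25), Pow(4969, Rational(1, 2))))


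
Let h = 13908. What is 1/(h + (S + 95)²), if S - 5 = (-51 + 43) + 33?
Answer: 1/29533 ≈ 3.3860e-5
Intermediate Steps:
S = 30 (S = 5 + ((-51 + 43) + 33) = 5 + (-8 + 33) = 5 + 25 = 30)
1/(h + (S + 95)²) = 1/(13908 + (30 + 95)²) = 1/(13908 + 125²) = 1/(13908 + 15625) = 1/29533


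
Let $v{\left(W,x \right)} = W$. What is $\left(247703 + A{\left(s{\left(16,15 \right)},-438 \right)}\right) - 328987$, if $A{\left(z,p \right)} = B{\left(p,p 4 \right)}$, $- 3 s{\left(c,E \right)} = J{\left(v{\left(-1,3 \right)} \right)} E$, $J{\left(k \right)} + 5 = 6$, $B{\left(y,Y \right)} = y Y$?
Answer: $686092$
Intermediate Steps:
$B{\left(y,Y \right)} = Y y$
$J{\left(k \right)} = 1$ ($J{\left(k \right)} = -5 + 6 = 1$)
$s{\left(c,E \right)} = - \frac{E}{3}$ ($s{\left(c,E \right)} = - \frac{1 E}{3} = - \frac{E}{3}$)
$A{\left(z,p \right)} = 4 p^{2}$ ($A{\left(z,p \right)} = p 4 p = 4 p p = 4 p^{2}$)
$\left(247703 + A{\left(s{\left(16,15 \right)},-438 \right)}\right) - 328987 = \left(247703 + 4 \left(-438\right)^{2}\right) - 328987 = \left(247703 + 4 \cdot 191844\right) - 328987 = \left(247703 + 767376\right) - 328987 = 1015079 - 328987 = 686092$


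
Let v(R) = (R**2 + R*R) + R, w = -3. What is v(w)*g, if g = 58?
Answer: 870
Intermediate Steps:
v(R) = R + 2*R**2 (v(R) = (R**2 + R**2) + R = 2*R**2 + R = R + 2*R**2)
v(w)*g = -3*(1 + 2*(-3))*58 = -3*(1 - 6)*58 = -3*(-5)*58 = 15*58 = 870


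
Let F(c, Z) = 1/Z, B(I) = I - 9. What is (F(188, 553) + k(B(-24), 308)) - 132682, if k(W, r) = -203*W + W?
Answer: -69686847/553 ≈ -1.2602e+5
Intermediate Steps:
B(I) = -9 + I
k(W, r) = -202*W
(F(188, 553) + k(B(-24), 308)) - 132682 = (1/553 - 202*(-9 - 24)) - 132682 = (1/553 - 202*(-33)) - 132682 = (1/553 + 6666) - 132682 = 3686299/553 - 132682 = -69686847/553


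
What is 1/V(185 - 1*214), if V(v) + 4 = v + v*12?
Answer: -1/381 ≈ -0.0026247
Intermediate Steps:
V(v) = -4 + 13*v (V(v) = -4 + (v + v*12) = -4 + (v + 12*v) = -4 + 13*v)
1/V(185 - 1*214) = 1/(-4 + 13*(185 - 1*214)) = 1/(-4 + 13*(185 - 214)) = 1/(-4 + 13*(-29)) = 1/(-4 - 377) = 1/(-381) = -1/381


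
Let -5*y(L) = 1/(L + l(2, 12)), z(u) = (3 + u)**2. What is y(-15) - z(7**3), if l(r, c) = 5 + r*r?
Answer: -3591479/30 ≈ -1.1972e+5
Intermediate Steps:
l(r, c) = 5 + r**2
y(L) = -1/(5*(9 + L)) (y(L) = -1/(5*(L + (5 + 2**2))) = -1/(5*(L + (5 + 4))) = -1/(5*(L + 9)) = -1/(5*(9 + L)))
y(-15) - z(7**3) = -1/(45 + 5*(-15)) - (3 + 7**3)**2 = -1/(45 - 75) - (3 + 343)**2 = -1/(-30) - 1*346**2 = -1*(-1/30) - 1*119716 = 1/30 - 119716 = -3591479/30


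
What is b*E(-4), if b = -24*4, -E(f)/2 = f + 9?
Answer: 960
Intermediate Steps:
E(f) = -18 - 2*f (E(f) = -2*(f + 9) = -2*(9 + f) = -18 - 2*f)
b = -96
b*E(-4) = -96*(-18 - 2*(-4)) = -96*(-18 + 8) = -96*(-10) = 960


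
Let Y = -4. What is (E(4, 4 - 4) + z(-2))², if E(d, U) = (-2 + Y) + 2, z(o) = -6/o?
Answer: 1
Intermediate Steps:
E(d, U) = -4 (E(d, U) = (-2 - 4) + 2 = -6 + 2 = -4)
(E(4, 4 - 4) + z(-2))² = (-4 - 6/(-2))² = (-4 - 6*(-½))² = (-4 + 3)² = (-1)² = 1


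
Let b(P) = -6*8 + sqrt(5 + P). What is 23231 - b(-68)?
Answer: 23279 - 3*I*sqrt(7) ≈ 23279.0 - 7.9373*I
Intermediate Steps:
b(P) = -48 + sqrt(5 + P)
23231 - b(-68) = 23231 - (-48 + sqrt(5 - 68)) = 23231 - (-48 + sqrt(-63)) = 23231 - (-48 + 3*I*sqrt(7)) = 23231 + (48 - 3*I*sqrt(7)) = 23279 - 3*I*sqrt(7)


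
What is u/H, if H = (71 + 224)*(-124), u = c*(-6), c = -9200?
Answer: -2760/1829 ≈ -1.5090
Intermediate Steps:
u = 55200 (u = -9200*(-6) = 55200)
H = -36580 (H = 295*(-124) = -36580)
u/H = 55200/(-36580) = 55200*(-1/36580) = -2760/1829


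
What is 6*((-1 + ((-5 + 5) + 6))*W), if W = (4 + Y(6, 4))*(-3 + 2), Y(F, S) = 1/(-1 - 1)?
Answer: -105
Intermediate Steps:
Y(F, S) = -½ (Y(F, S) = 1/(-2) = -½)
W = -7/2 (W = (4 - ½)*(-3 + 2) = (7/2)*(-1) = -7/2 ≈ -3.5000)
6*((-1 + ((-5 + 5) + 6))*W) = 6*((-1 + ((-5 + 5) + 6))*(-7/2)) = 6*((-1 + (0 + 6))*(-7/2)) = 6*((-1 + 6)*(-7/2)) = 6*(5*(-7/2)) = 6*(-35/2) = -105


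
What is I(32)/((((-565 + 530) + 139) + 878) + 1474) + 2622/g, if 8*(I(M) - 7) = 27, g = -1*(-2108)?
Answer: 12923005/10354496 ≈ 1.2481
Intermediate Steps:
g = 2108
I(M) = 83/8 (I(M) = 7 + (⅛)*27 = 7 + 27/8 = 83/8)
I(32)/((((-565 + 530) + 139) + 878) + 1474) + 2622/g = 83/(8*((((-565 + 530) + 139) + 878) + 1474)) + 2622/2108 = 83/(8*(((-35 + 139) + 878) + 1474)) + 2622*(1/2108) = 83/(8*((104 + 878) + 1474)) + 1311/1054 = 83/(8*(982 + 1474)) + 1311/1054 = (83/8)/2456 + 1311/1054 = (83/8)*(1/2456) + 1311/1054 = 83/19648 + 1311/1054 = 12923005/10354496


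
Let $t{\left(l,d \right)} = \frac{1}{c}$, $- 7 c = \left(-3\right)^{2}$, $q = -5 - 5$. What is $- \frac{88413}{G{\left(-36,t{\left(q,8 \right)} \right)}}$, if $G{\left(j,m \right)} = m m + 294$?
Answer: $- \frac{7161453}{23863} \approx -300.11$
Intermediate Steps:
$q = -10$ ($q = -5 - 5 = -10$)
$c = - \frac{9}{7}$ ($c = - \frac{\left(-3\right)^{2}}{7} = \left(- \frac{1}{7}\right) 9 = - \frac{9}{7} \approx -1.2857$)
$t{\left(l,d \right)} = - \frac{7}{9}$ ($t{\left(l,d \right)} = \frac{1}{- \frac{9}{7}} = - \frac{7}{9}$)
$G{\left(j,m \right)} = 294 + m^{2}$ ($G{\left(j,m \right)} = m^{2} + 294 = 294 + m^{2}$)
$- \frac{88413}{G{\left(-36,t{\left(q,8 \right)} \right)}} = - \frac{88413}{294 + \left(- \frac{7}{9}\right)^{2}} = - \frac{88413}{294 + \frac{49}{81}} = - \frac{88413}{\frac{23863}{81}} = \left(-88413\right) \frac{81}{23863} = - \frac{7161453}{23863}$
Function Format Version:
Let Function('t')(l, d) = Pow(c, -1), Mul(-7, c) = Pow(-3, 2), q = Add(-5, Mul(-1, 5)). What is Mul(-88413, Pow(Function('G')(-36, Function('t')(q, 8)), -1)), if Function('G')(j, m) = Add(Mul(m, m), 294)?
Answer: Rational(-7161453, 23863) ≈ -300.11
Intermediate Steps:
q = -10 (q = Add(-5, -5) = -10)
c = Rational(-9, 7) (c = Mul(Rational(-1, 7), Pow(-3, 2)) = Mul(Rational(-1, 7), 9) = Rational(-9, 7) ≈ -1.2857)
Function('t')(l, d) = Rational(-7, 9) (Function('t')(l, d) = Pow(Rational(-9, 7), -1) = Rational(-7, 9))
Function('G')(j, m) = Add(294, Pow(m, 2)) (Function('G')(j, m) = Add(Pow(m, 2), 294) = Add(294, Pow(m, 2)))
Mul(-88413, Pow(Function('G')(-36, Function('t')(q, 8)), -1)) = Mul(-88413, Pow(Add(294, Pow(Rational(-7, 9), 2)), -1)) = Mul(-88413, Pow(Add(294, Rational(49, 81)), -1)) = Mul(-88413, Pow(Rational(23863, 81), -1)) = Mul(-88413, Rational(81, 23863)) = Rational(-7161453, 23863)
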